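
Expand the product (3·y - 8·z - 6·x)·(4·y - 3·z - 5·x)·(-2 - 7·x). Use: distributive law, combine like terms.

-24·y² - 84·x·y² + 82·y·z + 287·x·y·z + 78·x·y + 273·x²·y - 48·z² - 168·x·z² - 116·x·z - 406·x²·z - 60·x² - 210·x³

(3·y - 8·z - 6·x)·(4·y - 3·z - 5·x)·(-2 - 7·x)
= (12·y² - 9·y·z - 15·x·y - 32·y·z + 24·z² + 40·x·z - 24·x·y + 18·x·z + 30·x²)·(-2 - 7·x)    [distributive law]
= (12·y² - 41·y·z - 39·x·y + 24·z² + 58·x·z + 30·x²)·(-2 - 7·x)    [combine like terms]
= -24·y² - 84·x·y² + 82·y·z + 287·x·y·z + 78·x·y + 273·x²·y - 48·z² - 168·x·z² - 116·x·z - 406·x²·z - 60·x² - 210·x³    [distributive law]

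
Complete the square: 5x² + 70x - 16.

5(x + 7)² - 261

5x² + 70x - 16
= 5(x² + 14x) - 16    [factor out 5 from the x-terms]
= 5(x² + 14x + 49 - 49) - 16    [add and subtract 49 inside the bracket]
= 5(x + 7)² - 245 - 16    [perfect-square identity]
= 5(x + 7)² - 261    [combine constants]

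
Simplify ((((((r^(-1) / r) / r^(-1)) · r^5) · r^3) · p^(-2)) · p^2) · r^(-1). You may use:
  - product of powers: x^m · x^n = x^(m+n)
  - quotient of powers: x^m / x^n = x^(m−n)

((((((r^(-1) / r) / r^(-1)) · r^5) · r^3) · p^(-2)) · p^2) · r^(-1)
= (((((r^(-2) / r^(-1)) · r^5) · r^3) · p^(-2)) · p^2) · r^(-1)    [quotient of powers]
= ((((r^(-1) · r^5) · r^3) · p^(-2)) · p^2) · r^(-1)    [quotient of powers]
= (((r^4 · r^3) · p^(-2)) · p^2) · r^(-1)    [product of powers]
= ((r^7 · p^(-2)) · p^2) · r^(-1)    [product of powers]
= r^6    [product of powers]

r^6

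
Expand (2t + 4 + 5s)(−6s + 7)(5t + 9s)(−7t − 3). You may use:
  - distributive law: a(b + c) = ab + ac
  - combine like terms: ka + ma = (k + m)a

(2t + 4 + 5s)(−6s + 7)(5t + 9s)(−7t − 3)
= (−12st + 14t − 24s + 28 − 30s² + 35s)(5t + 9s)(−7t − 3)    [distributive law]
= (−12st + 14t + 11s + 28 − 30s²)(5t + 9s)(−7t − 3)    [combine like terms]
= (−60st² − 108s²t + 70t² + 126st + 55st + 99s² + 140t + 252s − 150s²t − 270s³)(−7t − 3)    [distributive law]
= (−60st² − 258s²t + 70t² + 181st + 99s² + 140t + 252s − 270s³)(−7t − 3)    [combine like terms]
= 420st³ + 180st² + 1806s²t² + 774s²t − 490t³ − 210t² − 1267st² − 543st − 693s²t − 297s² − 980t² − 420t − 1764st − 756s + 1890s³t + 810s³    [distributive law]
= 420st³ − 1087st² + 1806s²t² + 81s²t − 490t³ − 1190t² − 2307st − 297s² − 420t − 756s + 1890s³t + 810s³    [combine like terms]

420st³ − 1087st² + 1806s²t² + 81s²t − 490t³ − 1190t² − 2307st − 297s² − 420t − 756s + 1890s³t + 810s³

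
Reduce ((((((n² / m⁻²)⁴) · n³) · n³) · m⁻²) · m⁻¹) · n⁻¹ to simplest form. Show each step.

((((((n² / m⁻²)⁴) · n³) · n³) · m⁻²) · m⁻¹) · n⁻¹
= (((((((n²)⁴) / ((m⁻²)⁴)) · n³) · n³) · m⁻²) · m⁻¹) · n⁻¹    [power of a quotient]
= (((((n⁸ / ((m⁻²)⁴)) · n³) · n³) · m⁻²) · m⁻¹) · n⁻¹    [power of a power]
= (((((n⁸ / m⁻⁸) · n³) · n³) · m⁻²) · m⁻¹) · n⁻¹    [power of a power]
= m⁵·n¹³    [quotient of powers; product of powers]

m⁵·n¹³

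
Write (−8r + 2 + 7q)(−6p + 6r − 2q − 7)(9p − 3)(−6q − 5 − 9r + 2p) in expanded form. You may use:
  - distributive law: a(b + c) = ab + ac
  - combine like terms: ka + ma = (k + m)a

1854p^2qr − 252p^2r − 4752p^2r^2 + 864p^3r − 2607pqr − 1938pr − 1764pr^2 − 2106pqr^2 + 3888pr^3 + 702qr^2 + 1116r^2 − 1296r^3 − 1998pq^2r + 666q^2r + 663qr + 642r + 1836p^2q + 360p^2 − 216p^3 + 2613pq + 534p + 2820pq^2 − 1164q^2 − 1047q − 210 + 2016p^2q^2 − 756p^3q + 756pq^3 − 252q^3

(−8r + 2 + 7q)(−6p + 6r − 2q − 7)(9p − 3)(−6q − 5 − 9r + 2p)
= (48pr − 48r^2 + 16qr + 56r − 12p + 12r − 4q − 14 − 42pq + 42qr − 14q^2 − 49q)(9p − 3)(−6q − 5 − 9r + 2p)    [distributive law]
= (48pr − 48r^2 + 58qr + 68r − 12p − 53q − 14 − 42pq − 14q^2)(9p − 3)(−6q − 5 − 9r + 2p)    [combine like terms]
= (432p^2r − 144pr − 432pr^2 + 144r^2 + 522pqr − 174qr + 612pr − 204r − 108p^2 + 36p − 477pq + 159q − 126p + 42 − 378p^2q + 126pq − 126pq^2 + 42q^2)(−6q − 5 − 9r + 2p)    [distributive law]
= (432p^2r + 468pr − 432pr^2 + 144r^2 + 522pqr − 174qr − 204r − 108p^2 − 90p − 351pq + 159q + 42 − 378p^2q − 126pq^2 + 42q^2)(−6q − 5 − 9r + 2p)    [combine like terms]
= −2592p^2qr − 2160p^2r − 3888p^2r^2 + 864p^3r − 2808pqr − 2340pr − 4212pr^2 + 936p^2r + 2592pqr^2 + 2160pr^2 + 3888pr^3 − 864p^2r^2 − 864qr^2 − 720r^2 − 1296r^3 + 288pr^2 − 3132pq^2r − 2610pqr − 4698pqr^2 + 1044p^2qr + 1044q^2r + 870qr + 1566qr^2 − 348pqr + 1224qr + 1020r + 1836r^2 − 408pr + 648p^2q + 540p^2 + 972p^2r − 216p^3 + 540pq + 450p + 810pr − 180p^2 + 2106pq^2 + 1755pq + 3159pqr − 702p^2q − 954q^2 − 795q − 1431qr + 318pq − 252q − 210 − 378r + 84p + 2268p^2q^2 + 1890p^2q + 3402p^2qr − 756p^3q + 756pq^3 + 630pq^2 + 1134pq^2r − 252p^2q^2 − 252q^3 − 210q^2 − 378q^2r + 84pq^2    [distributive law]
= 1854p^2qr − 252p^2r − 4752p^2r^2 + 864p^3r − 2607pqr − 1938pr − 1764pr^2 − 2106pqr^2 + 3888pr^3 + 702qr^2 + 1116r^2 − 1296r^3 − 1998pq^2r + 666q^2r + 663qr + 642r + 1836p^2q + 360p^2 − 216p^3 + 2613pq + 534p + 2820pq^2 − 1164q^2 − 1047q − 210 + 2016p^2q^2 − 756p^3q + 756pq^3 − 252q^3    [combine like terms]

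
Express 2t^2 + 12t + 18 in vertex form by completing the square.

2(t + 3)^2

2t^2 + 12t + 18
= 2(t^2 + 6t) + 18    [factor out 2 from the t-terms]
= 2(t^2 + 6t + 9 - 9) + 18    [add and subtract 9 inside the bracket]
= 2(t + 3)^2 - 18 + 18    [perfect-square identity]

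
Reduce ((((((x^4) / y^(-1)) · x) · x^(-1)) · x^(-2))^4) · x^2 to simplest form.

x^10·y^4

((((((x^4) / y^(-1)) · x) · x^(-1)) · x^(-2))^4) · x^2
= ((((((x^4) / y^(-1)) · x) · x^(-1))^4) · ((x^(-2))^4)) · x^2    [power of a product]
= ((((((x^4) / y^(-1)) · x)^4) · ((x^(-1))^4)) · ((x^(-2))^4)) · x^2    [power of a product]
= ((((((x^4) / y^(-1))^4) · (x^4)) · ((x^(-1))^4)) · ((x^(-2))^4)) · x^2    [power of a product]
= ((((((x^4)^4) / ((y^(-1))^4)) · (x^4)) · ((x^(-1))^4)) · ((x^(-2))^4)) · x^2    [power of a quotient]
= (((((x^16) / ((y^(-1))^4)) · (x^4)) · ((x^(-1))^4)) · ((x^(-2))^4)) · x^2    [power of a power]
= ((((x^16 / y^(-4)) · (x^4)) · ((x^(-1))^4)) · ((x^(-2))^4)) · x^2    [power of a power]
= ((((x^16 / y^(-4)) · x^4) · x^(-4)) · ((x^(-2))^4)) · x^2    [power of a power]
= ((((x^16 / y^(-4)) · x^4) · x^(-4)) · x^(-8)) · x^2    [power of a power]
= x^10·y^4    [quotient of powers; product of powers]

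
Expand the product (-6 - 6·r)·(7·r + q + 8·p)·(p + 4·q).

-42·p·r - 168·q·r - 198·p·q - 24·q^2 - 48·p^2 - 42·p·r^2 - 168·q·r^2 - 198·p·q·r - 24·q^2·r - 48·p^2·r

(-6 - 6·r)·(7·r + q + 8·p)·(p + 4·q)
= (-42·r - 6·q - 48·p - 42·r^2 - 6·q·r - 48·p·r)·(p + 4·q)    [distributive law]
= -42·p·r - 168·q·r - 6·p·q - 24·q^2 - 48·p^2 - 192·p·q - 42·p·r^2 - 168·q·r^2 - 6·p·q·r - 24·q^2·r - 48·p^2·r - 192·p·q·r    [distributive law]
= -42·p·r - 168·q·r - 198·p·q - 24·q^2 - 48·p^2 - 42·p·r^2 - 168·q·r^2 - 198·p·q·r - 24·q^2·r - 48·p^2·r    [combine like terms]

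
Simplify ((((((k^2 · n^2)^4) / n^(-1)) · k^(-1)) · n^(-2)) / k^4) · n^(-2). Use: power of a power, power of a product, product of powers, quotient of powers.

((((((k^2 · n^2)^4) / n^(-1)) · k^(-1)) · n^(-2)) / k^4) · n^(-2)
= (((((((k^2)^4) · ((n^2)^4)) / n^(-1)) · k^(-1)) · n^(-2)) / k^4) · n^(-2)    [power of a product]
= (((((k^8 · ((n^2)^4)) / n^(-1)) · k^(-1)) · n^(-2)) / k^4) · n^(-2)    [power of a power]
= (((((k^8 · n^8) / n^(-1)) · k^(-1)) · n^(-2)) / k^4) · n^(-2)    [power of a power]
= k^3n^5    [quotient of powers; product of powers]

k^3n^5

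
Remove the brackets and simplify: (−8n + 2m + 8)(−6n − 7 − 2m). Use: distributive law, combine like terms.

48n² + 8n + 4mn − 30m − 4m² − 56

(−8n + 2m + 8)(−6n − 7 − 2m)
= 48n² + 56n + 16mn − 12mn − 14m − 4m² − 48n − 56 − 16m    [distributive law]
= 48n² + 8n + 4mn − 30m − 4m² − 56    [combine like terms]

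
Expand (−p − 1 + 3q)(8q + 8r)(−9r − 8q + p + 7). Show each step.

(−p − 1 + 3q)(8q + 8r)(−9r − 8q + p + 7)
= (−8pq − 8pr − 8q − 8r + 24q^2 + 24qr)(−9r − 8q + p + 7)    [distributive law]
= 72pqr + 64pq^2 − 8p^2q − 56pq + 72pr^2 + 64pqr − 8p^2r − 56pr + 72qr + 64q^2 − 8pq − 56q + 72r^2 + 64qr − 8pr − 56r − 216q^2r − 192q^3 + 24pq^2 + 168q^2 − 216qr^2 − 192q^2r + 24pqr + 168qr    [distributive law]
= 160pqr + 88pq^2 − 8p^2q − 64pq + 72pr^2 − 8p^2r − 64pr + 304qr + 232q^2 − 56q + 72r^2 − 56r − 408q^2r − 192q^3 − 216qr^2    [combine like terms]

160pqr + 88pq^2 − 8p^2q − 64pq + 72pr^2 − 8p^2r − 64pr + 304qr + 232q^2 − 56q + 72r^2 − 56r − 408q^2r − 192q^3 − 216qr^2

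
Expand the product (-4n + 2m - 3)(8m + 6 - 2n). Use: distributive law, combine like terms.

-36mn - 18n + 8n^2 + 16m^2 - 12m - 18

(-4n + 2m - 3)(8m + 6 - 2n)
= -32mn - 24n + 8n^2 + 16m^2 + 12m - 4mn - 24m - 18 + 6n    [distributive law]
= -36mn - 18n + 8n^2 + 16m^2 - 12m - 18    [combine like terms]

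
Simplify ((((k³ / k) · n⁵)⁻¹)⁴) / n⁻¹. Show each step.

k⁻⁸n⁻¹⁹

((((k³ / k) · n⁵)⁻¹)⁴) / n⁻¹
= (((k³ / k) · n⁵)⁻⁴) / n⁻¹    [power of a power]
= (((k³ / k)⁻⁴) · ((n⁵)⁻⁴)) / n⁻¹    [power of a product]
= ((((k³)⁻⁴) / (k⁻⁴)) · ((n⁵)⁻⁴)) / n⁻¹    [power of a quotient]
= ((k⁻¹² / (k⁻⁴)) · ((n⁵)⁻⁴)) / n⁻¹    [power of a power]
= (k⁻⁸ · ((n⁵)⁻⁴)) / n⁻¹    [quotient of powers]
= (k⁻⁸ · n⁻²⁰) / n⁻¹    [power of a power]
= k⁻⁸n⁻¹⁹    [quotient of powers]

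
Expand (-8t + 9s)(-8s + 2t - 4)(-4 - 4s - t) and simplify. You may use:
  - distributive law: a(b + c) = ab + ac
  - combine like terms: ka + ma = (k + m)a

-420st - 256s²t - 18st² + 32t² + 16t³ - 128t + 432s² + 288s³ + 144s

(-8t + 9s)(-8s + 2t - 4)(-4 - 4s - t)
= (64st - 16t² + 32t - 72s² + 18st - 36s)(-4 - 4s - t)    [distributive law]
= (82st - 16t² + 32t - 72s² - 36s)(-4 - 4s - t)    [combine like terms]
= -328st - 328s²t - 82st² + 64t² + 64st² + 16t³ - 128t - 128st - 32t² + 288s² + 288s³ + 72s²t + 144s + 144s² + 36st    [distributive law]
= -420st - 256s²t - 18st² + 32t² + 16t³ - 128t + 432s² + 288s³ + 144s    [combine like terms]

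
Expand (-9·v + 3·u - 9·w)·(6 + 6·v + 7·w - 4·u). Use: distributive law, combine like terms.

-54·v - 54·v^2 - 117·v·w + 54·u·v + 18·u + 57·u·w - 12·u^2 - 54·w - 63·w^2

(-9·v + 3·u - 9·w)·(6 + 6·v + 7·w - 4·u)
= -54·v - 54·v^2 - 63·v·w + 36·u·v + 18·u + 18·u·v + 21·u·w - 12·u^2 - 54·w - 54·v·w - 63·w^2 + 36·u·w    [distributive law]
= -54·v - 54·v^2 - 117·v·w + 54·u·v + 18·u + 57·u·w - 12·u^2 - 54·w - 63·w^2    [combine like terms]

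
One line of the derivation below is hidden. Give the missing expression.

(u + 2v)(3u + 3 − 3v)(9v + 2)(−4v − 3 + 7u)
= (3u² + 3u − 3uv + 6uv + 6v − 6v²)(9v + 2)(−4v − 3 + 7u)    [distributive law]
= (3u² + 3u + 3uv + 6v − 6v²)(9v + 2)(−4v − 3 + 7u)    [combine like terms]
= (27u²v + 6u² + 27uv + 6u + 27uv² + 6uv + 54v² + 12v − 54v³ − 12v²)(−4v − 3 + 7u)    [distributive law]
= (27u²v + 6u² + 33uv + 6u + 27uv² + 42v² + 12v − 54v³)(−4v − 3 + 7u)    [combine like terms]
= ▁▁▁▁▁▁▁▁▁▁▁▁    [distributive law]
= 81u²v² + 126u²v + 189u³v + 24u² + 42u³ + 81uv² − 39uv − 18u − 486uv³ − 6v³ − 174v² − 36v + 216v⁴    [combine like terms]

After distributive law, the bracketed line is:

−108u²v² − 81u²v + 189u³v − 24u²v − 18u² + 42u³ − 132uv² − 99uv + 231u²v − 24uv − 18u + 42u² − 108uv³ − 81uv² + 189u²v² − 168v³ − 126v² + 294uv² − 48v² − 36v + 84uv + 216v⁴ + 162v³ − 378uv³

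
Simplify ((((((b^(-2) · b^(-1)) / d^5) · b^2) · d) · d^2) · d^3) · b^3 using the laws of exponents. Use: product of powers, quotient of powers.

((((((b^(-2) · b^(-1)) / d^5) · b^2) · d) · d^2) · d^3) · b^3
= (((((b^(-3) / d^5) · b^2) · d) · d^2) · d^3) · b^3    [product of powers]
= b^2·d    [quotient of powers; product of powers]

b^2·d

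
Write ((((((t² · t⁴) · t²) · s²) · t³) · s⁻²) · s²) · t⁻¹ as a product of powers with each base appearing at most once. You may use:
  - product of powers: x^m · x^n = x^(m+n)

s²·t¹⁰

((((((t² · t⁴) · t²) · s²) · t³) · s⁻²) · s²) · t⁻¹
= (((((t⁶ · t²) · s²) · t³) · s⁻²) · s²) · t⁻¹    [product of powers]
= ((((t⁸ · s²) · t³) · s⁻²) · s²) · t⁻¹    [product of powers]
= s²·t¹⁰    [product of powers]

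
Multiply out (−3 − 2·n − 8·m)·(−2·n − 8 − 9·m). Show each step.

22·n + 24 + 91·m + 4·n² + 34·m·n + 72·m²

(−3 − 2·n − 8·m)·(−2·n − 8 − 9·m)
= 6·n + 24 + 27·m + 4·n² + 16·n + 18·m·n + 16·m·n + 64·m + 72·m²    [distributive law]
= 22·n + 24 + 91·m + 4·n² + 34·m·n + 72·m²    [combine like terms]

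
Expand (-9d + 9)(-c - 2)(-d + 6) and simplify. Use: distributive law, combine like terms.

-9cd² + 63cd - 18d² + 126d - 54c - 108

(-9d + 9)(-c - 2)(-d + 6)
= (9cd + 18d - 9c - 18)(-d + 6)    [distributive law]
= -9cd² + 54cd - 18d² + 108d + 9cd - 54c + 18d - 108    [distributive law]
= -9cd² + 63cd - 18d² + 126d - 54c - 108    [combine like terms]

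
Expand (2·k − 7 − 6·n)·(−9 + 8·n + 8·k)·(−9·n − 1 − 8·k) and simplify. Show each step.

714·k·n − 430·k + 576·k² + 672·k·n² + 112·k²·n − 128·k³ − 565·n − 63 + 66·n² + 432·n³

(2·k − 7 − 6·n)·(−9 + 8·n + 8·k)·(−9·n − 1 − 8·k)
= (−18·k + 16·k·n + 16·k² + 63 − 56·n − 56·k + 54·n − 48·n² − 48·k·n)·(−9·n − 1 − 8·k)    [distributive law]
= (−74·k − 32·k·n + 16·k² + 63 − 2·n − 48·n²)·(−9·n − 1 − 8·k)    [combine like terms]
= 666·k·n + 74·k + 592·k² + 288·k·n² + 32·k·n + 256·k²·n − 144·k²·n − 16·k² − 128·k³ − 567·n − 63 − 504·k + 18·n² + 2·n + 16·k·n + 432·n³ + 48·n² + 384·k·n²    [distributive law]
= 714·k·n − 430·k + 576·k² + 672·k·n² + 112·k²·n − 128·k³ − 565·n − 63 + 66·n² + 432·n³    [combine like terms]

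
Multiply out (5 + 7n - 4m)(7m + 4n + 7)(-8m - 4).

(5 + 7n - 4m)(7m + 4n + 7)(-8m - 4)
= (35m + 20n + 35 + 49mn + 28n² + 49n - 28m² - 16mn - 28m)(-8m - 4)    [distributive law]
= (7m + 69n + 35 + 33mn + 28n² - 28m²)(-8m - 4)    [combine like terms]
= -56m² - 28m - 552mn - 276n - 280m - 140 - 264m²n - 132mn - 224mn² - 112n² + 224m³ + 112m²    [distributive law]
= 56m² - 308m - 684mn - 276n - 140 - 264m²n - 224mn² - 112n² + 224m³    [combine like terms]

56m² - 308m - 684mn - 276n - 140 - 264m²n - 224mn² - 112n² + 224m³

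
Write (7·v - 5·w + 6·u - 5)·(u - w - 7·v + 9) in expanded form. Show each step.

(7·v - 5·w + 6·u - 5)·(u - w - 7·v + 9)
= 7·u·v - 7·v·w - 49·v² + 63·v - 5·u·w + 5·w² + 35·v·w - 45·w + 6·u² - 6·u·w - 42·u·v + 54·u - 5·u + 5·w + 35·v - 45    [distributive law]
= -35·u·v + 28·v·w - 49·v² + 98·v - 11·u·w + 5·w² - 40·w + 6·u² + 49·u - 45    [combine like terms]

-35·u·v + 28·v·w - 49·v² + 98·v - 11·u·w + 5·w² - 40·w + 6·u² + 49·u - 45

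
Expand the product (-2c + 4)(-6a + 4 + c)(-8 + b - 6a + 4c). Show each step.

(-2c + 4)(-6a + 4 + c)(-8 + b - 6a + 4c)
= (12ac - 8c - 2c^2 - 24a + 16 + 4c)(-8 + b - 6a + 4c)    [distributive law]
= (12ac - 4c - 2c^2 - 24a + 16)(-8 + b - 6a + 4c)    [combine like terms]
= -96ac + 12abc - 72a^2c + 48ac^2 + 32c - 4bc + 24ac - 16c^2 + 16c^2 - 2bc^2 + 12ac^2 - 8c^3 + 192a - 24ab + 144a^2 - 96ac - 128 + 16b - 96a + 64c    [distributive law]
= -168ac + 12abc - 72a^2c + 60ac^2 + 96c - 4bc - 2bc^2 - 8c^3 + 96a - 24ab + 144a^2 - 128 + 16b    [combine like terms]

-168ac + 12abc - 72a^2c + 60ac^2 + 96c - 4bc - 2bc^2 - 8c^3 + 96a - 24ab + 144a^2 - 128 + 16b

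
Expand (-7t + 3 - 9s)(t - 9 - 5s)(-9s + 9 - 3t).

-15st^2 - 261t^2 + 21t^3 - 558st + 675t - 369s^2t + 837s - 243 - 189s^2 - 405s^3

(-7t + 3 - 9s)(t - 9 - 5s)(-9s + 9 - 3t)
= (-7t^2 + 63t + 35st + 3t - 27 - 15s - 9st + 81s + 45s^2)(-9s + 9 - 3t)    [distributive law]
= (-7t^2 + 66t + 26st - 27 + 66s + 45s^2)(-9s + 9 - 3t)    [combine like terms]
= 63st^2 - 63t^2 + 21t^3 - 594st + 594t - 198t^2 - 234s^2t + 234st - 78st^2 + 243s - 243 + 81t - 594s^2 + 594s - 198st - 405s^3 + 405s^2 - 135s^2t    [distributive law]
= -15st^2 - 261t^2 + 21t^3 - 558st + 675t - 369s^2t + 837s - 243 - 189s^2 - 405s^3    [combine like terms]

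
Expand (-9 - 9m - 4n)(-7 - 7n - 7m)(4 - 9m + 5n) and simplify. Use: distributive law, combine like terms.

(-9 - 9m - 4n)(-7 - 7n - 7m)(4 - 9m + 5n)
= (63 + 63n + 63m + 63m + 63mn + 63m² + 28n + 28n² + 28mn)(4 - 9m + 5n)    [distributive law]
= (63 + 91n + 126m + 91mn + 63m² + 28n²)(4 - 9m + 5n)    [combine like terms]
= 252 - 567m + 315n + 364n - 819mn + 455n² + 504m - 1134m² + 630mn + 364mn - 819m²n + 455mn² + 252m² - 567m³ + 315m²n + 112n² - 252mn² + 140n³    [distributive law]
= 252 - 63m + 679n + 175mn + 567n² - 882m² - 504m²n + 203mn² - 567m³ + 140n³    [combine like terms]

252 - 63m + 679n + 175mn + 567n² - 882m² - 504m²n + 203mn² - 567m³ + 140n³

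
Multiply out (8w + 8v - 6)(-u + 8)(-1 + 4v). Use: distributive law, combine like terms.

(8w + 8v - 6)(-u + 8)(-1 + 4v)
= (-8uw + 64w - 8uv + 64v + 6u - 48)(-1 + 4v)    [distributive law]
= 8uw - 32uvw - 64w + 256vw + 8uv - 32uv^2 - 64v + 256v^2 - 6u + 24uv + 48 - 192v    [distributive law]
= 8uw - 32uvw - 64w + 256vw + 32uv - 32uv^2 - 256v + 256v^2 - 6u + 48    [combine like terms]

8uw - 32uvw - 64w + 256vw + 32uv - 32uv^2 - 256v + 256v^2 - 6u + 48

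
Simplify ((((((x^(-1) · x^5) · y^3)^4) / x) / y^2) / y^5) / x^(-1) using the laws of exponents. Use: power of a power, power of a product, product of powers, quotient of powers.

x^16y^5

((((((x^(-1) · x^5) · y^3)^4) / x) / y^2) / y^5) / x^(-1)
= ((((((x^(-1) · x^5)^4) · ((y^3)^4)) / x) / y^2) / y^5) / x^(-1)    [power of a product]
= (((((((x^(-1))^4) · ((x^5)^4)) · ((y^3)^4)) / x) / y^2) / y^5) / x^(-1)    [power of a product]
= (((((x^(-4) · ((x^5)^4)) · ((y^3)^4)) / x) / y^2) / y^5) / x^(-1)    [power of a power]
= (((((x^(-4) · x^20) · ((y^3)^4)) / x) / y^2) / y^5) / x^(-1)    [power of a power]
= ((((x^16 · ((y^3)^4)) / x) / y^2) / y^5) / x^(-1)    [product of powers]
= ((((x^16 · y^12) / x) / y^2) / y^5) / x^(-1)    [power of a power]
= x^16y^5    [quotient of powers; product of powers]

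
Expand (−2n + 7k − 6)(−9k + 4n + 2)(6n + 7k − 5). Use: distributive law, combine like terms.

220kn² − 56k²n − 18kn − 48n³ − 128n² + 68n − 441k³ + 791k² − 424k + 60

(−2n + 7k − 6)(−9k + 4n + 2)(6n + 7k − 5)
= (18kn − 8n² − 4n − 63k² + 28kn + 14k + 54k − 24n − 12)(6n + 7k − 5)    [distributive law]
= (46kn − 8n² − 28n − 63k² + 68k − 12)(6n + 7k − 5)    [combine like terms]
= 276kn² + 322k²n − 230kn − 48n³ − 56kn² + 40n² − 168n² − 196kn + 140n − 378k²n − 441k³ + 315k² + 408kn + 476k² − 340k − 72n − 84k + 60    [distributive law]
= 220kn² − 56k²n − 18kn − 48n³ − 128n² + 68n − 441k³ + 791k² − 424k + 60    [combine like terms]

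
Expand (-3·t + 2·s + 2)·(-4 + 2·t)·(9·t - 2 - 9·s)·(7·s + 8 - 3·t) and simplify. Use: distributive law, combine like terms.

2484·s·t^2 + 1560·t^2 - 900·t^3 - 2784·s·t - 880·t - 2072·s^2·t - 648·s·t^3 + 162·t^4 + 738·s^2·t^2 + 1192·s^2 + 816·s + 504·s^3 - 252·s^3·t + 128

(-3·t + 2·s + 2)·(-4 + 2·t)·(9·t - 2 - 9·s)·(7·s + 8 - 3·t)
= (12·t - 6·t^2 - 8·s + 4·s·t - 8 + 4·t)·(9·t - 2 - 9·s)·(7·s + 8 - 3·t)    [distributive law]
= (16·t - 6·t^2 - 8·s + 4·s·t - 8)·(9·t - 2 - 9·s)·(7·s + 8 - 3·t)    [combine like terms]
= (144·t^2 - 32·t - 144·s·t - 54·t^3 + 12·t^2 + 54·s·t^2 - 72·s·t + 16·s + 72·s^2 + 36·s·t^2 - 8·s·t - 36·s^2·t - 72·t + 16 + 72·s)·(7·s + 8 - 3·t)    [distributive law]
= (156·t^2 - 104·t - 224·s·t - 54·t^3 + 90·s·t^2 + 88·s + 72·s^2 - 36·s^2·t + 16)·(7·s + 8 - 3·t)    [combine like terms]
= 1092·s·t^2 + 1248·t^2 - 468·t^3 - 728·s·t - 832·t + 312·t^2 - 1568·s^2·t - 1792·s·t + 672·s·t^2 - 378·s·t^3 - 432·t^3 + 162·t^4 + 630·s^2·t^2 + 720·s·t^2 - 270·s·t^3 + 616·s^2 + 704·s - 264·s·t + 504·s^3 + 576·s^2 - 216·s^2·t - 252·s^3·t - 288·s^2·t + 108·s^2·t^2 + 112·s + 128 - 48·t    [distributive law]
= 2484·s·t^2 + 1560·t^2 - 900·t^3 - 2784·s·t - 880·t - 2072·s^2·t - 648·s·t^3 + 162·t^4 + 738·s^2·t^2 + 1192·s^2 + 816·s + 504·s^3 - 252·s^3·t + 128    [combine like terms]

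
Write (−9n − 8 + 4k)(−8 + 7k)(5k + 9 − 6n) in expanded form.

(−9n − 8 + 4k)(−8 + 7k)(5k + 9 − 6n)
= (72n − 63kn + 64 − 56k − 32k + 28k^2)(5k + 9 − 6n)    [distributive law]
= (72n − 63kn + 64 − 88k + 28k^2)(5k + 9 − 6n)    [combine like terms]
= 360kn + 648n − 432n^2 − 315k^2n − 567kn + 378kn^2 + 320k + 576 − 384n − 440k^2 − 792k + 528kn + 140k^3 + 252k^2 − 168k^2n    [distributive law]
= 321kn + 264n − 432n^2 − 483k^2n + 378kn^2 − 472k + 576 − 188k^2 + 140k^3    [combine like terms]

321kn + 264n − 432n^2 − 483k^2n + 378kn^2 − 472k + 576 − 188k^2 + 140k^3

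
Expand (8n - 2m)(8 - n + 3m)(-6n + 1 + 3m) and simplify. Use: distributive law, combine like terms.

-392n^2 + 64n + 314mn + 48n^3 - 180mn^2 + 114m^2n - 16m - 54m^2 - 18m^3

(8n - 2m)(8 - n + 3m)(-6n + 1 + 3m)
= (64n - 8n^2 + 24mn - 16m + 2mn - 6m^2)(-6n + 1 + 3m)    [distributive law]
= (64n - 8n^2 + 26mn - 16m - 6m^2)(-6n + 1 + 3m)    [combine like terms]
= -384n^2 + 64n + 192mn + 48n^3 - 8n^2 - 24mn^2 - 156mn^2 + 26mn + 78m^2n + 96mn - 16m - 48m^2 + 36m^2n - 6m^2 - 18m^3    [distributive law]
= -392n^2 + 64n + 314mn + 48n^3 - 180mn^2 + 114m^2n - 16m - 54m^2 - 18m^3    [combine like terms]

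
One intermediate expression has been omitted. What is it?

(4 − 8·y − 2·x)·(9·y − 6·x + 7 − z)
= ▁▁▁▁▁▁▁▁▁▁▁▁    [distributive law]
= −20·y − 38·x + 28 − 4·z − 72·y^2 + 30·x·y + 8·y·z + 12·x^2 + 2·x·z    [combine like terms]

Applying distributive law to the line above:

36·y − 24·x + 28 − 4·z − 72·y^2 + 48·x·y − 56·y + 8·y·z − 18·x·y + 12·x^2 − 14·x + 2·x·z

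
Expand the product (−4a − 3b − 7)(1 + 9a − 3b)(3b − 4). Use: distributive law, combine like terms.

(−4a − 3b − 7)(1 + 9a − 3b)(3b − 4)
= (−4a − 36a^2 + 12ab − 3b − 27ab + 9b^2 − 7 − 63a + 21b)(3b − 4)    [distributive law]
= (−67a − 36a^2 − 15ab + 18b + 9b^2 − 7)(3b − 4)    [combine like terms]
= −201ab + 268a − 108a^2b + 144a^2 − 45ab^2 + 60ab + 54b^2 − 72b + 27b^3 − 36b^2 − 21b + 28    [distributive law]
= −141ab + 268a − 108a^2b + 144a^2 − 45ab^2 + 18b^2 − 93b + 27b^3 + 28    [combine like terms]

−141ab + 268a − 108a^2b + 144a^2 − 45ab^2 + 18b^2 − 93b + 27b^3 + 28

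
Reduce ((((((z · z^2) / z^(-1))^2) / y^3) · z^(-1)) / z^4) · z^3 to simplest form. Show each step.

y^(-3)·z^6

((((((z · z^2) / z^(-1))^2) / y^3) · z^(-1)) / z^4) · z^3
= ((((((z · z^2)^2) / ((z^(-1))^2)) / y^3) · z^(-1)) / z^4) · z^3    [power of a quotient]
= ((((((z^2) · ((z^2)^2)) / ((z^(-1))^2)) / y^3) · z^(-1)) / z^4) · z^3    [power of a product]
= (((((z^2 · z^4) / ((z^(-1))^2)) / y^3) · z^(-1)) / z^4) · z^3    [power of a power]
= ((((z^6 / ((z^(-1))^2)) / y^3) · z^(-1)) / z^4) · z^3    [product of powers]
= ((((z^6 / z^(-2)) / y^3) · z^(-1)) / z^4) · z^3    [power of a power]
= (((z^8 / y^3) · z^(-1)) / z^4) · z^3    [quotient of powers]
= y^(-3)·z^6    [quotient of powers; product of powers]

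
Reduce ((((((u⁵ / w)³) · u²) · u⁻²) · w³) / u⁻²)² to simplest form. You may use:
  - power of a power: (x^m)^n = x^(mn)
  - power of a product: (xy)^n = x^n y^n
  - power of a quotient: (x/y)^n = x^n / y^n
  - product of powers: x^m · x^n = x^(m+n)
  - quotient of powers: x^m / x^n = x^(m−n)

((((((u⁵ / w)³) · u²) · u⁻²) · w³) / u⁻²)²
= ((((((u⁵ / w)³) · u²) · u⁻²) · w³)²) / ((u⁻²)²)    [power of a quotient]
= ((((((u⁵ / w)³) · u²) · u⁻²)²) · ((w³)²)) / ((u⁻²)²)    [power of a product]
= ((((((u⁵ / w)³) · u²)²) · ((u⁻²)²)) · ((w³)²)) / ((u⁻²)²)    [power of a product]
= ((((((u⁵ / w)³)²) · ((u²)²)) · ((u⁻²)²)) · ((w³)²)) / ((u⁻²)²)    [power of a product]
= (((((u⁵ / w)⁶) · ((u²)²)) · ((u⁻²)²)) · ((w³)²)) / ((u⁻²)²)    [power of a power]
= ((((((u⁵)⁶) / (w⁶)) · ((u²)²)) · ((u⁻²)²)) · ((w³)²)) / ((u⁻²)²)    [power of a quotient]
= ((((u³⁰ / (w⁶)) · ((u²)²)) · ((u⁻²)²)) · ((w³)²)) / ((u⁻²)²)    [power of a power]
= ((((u³⁰ / w⁶) · u⁴) · ((u⁻²)²)) · ((w³)²)) / ((u⁻²)²)    [power of a power]
= ((((u³⁰ / w⁶) · u⁴) · u⁻⁴) · ((w³)²)) / ((u⁻²)²)    [power of a power]
= ((((u³⁰ / w⁶) · u⁴) · u⁻⁴) · w⁶) / ((u⁻²)²)    [power of a power]
= ((((u³⁰ / w⁶) · u⁴) · u⁻⁴) · w⁶) / u⁻⁴    [power of a power]
= u³⁴    [quotient of powers; product of powers]

u³⁴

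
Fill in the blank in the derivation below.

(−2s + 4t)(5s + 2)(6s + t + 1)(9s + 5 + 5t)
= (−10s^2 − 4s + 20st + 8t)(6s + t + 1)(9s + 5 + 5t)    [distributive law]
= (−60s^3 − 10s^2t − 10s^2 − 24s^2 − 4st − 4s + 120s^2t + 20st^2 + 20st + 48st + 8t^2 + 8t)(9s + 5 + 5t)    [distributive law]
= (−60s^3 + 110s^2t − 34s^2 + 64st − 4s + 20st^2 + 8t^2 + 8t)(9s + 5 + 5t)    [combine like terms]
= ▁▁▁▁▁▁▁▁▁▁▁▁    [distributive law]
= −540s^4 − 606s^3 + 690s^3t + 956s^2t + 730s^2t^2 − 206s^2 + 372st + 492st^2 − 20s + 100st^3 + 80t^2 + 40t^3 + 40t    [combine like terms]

After distributive law, the bracketed line is:

−540s^4 − 300s^3 − 300s^3t + 990s^3t + 550s^2t + 550s^2t^2 − 306s^3 − 170s^2 − 170s^2t + 576s^2t + 320st + 320st^2 − 36s^2 − 20s − 20st + 180s^2t^2 + 100st^2 + 100st^3 + 72st^2 + 40t^2 + 40t^3 + 72st + 40t + 40t^2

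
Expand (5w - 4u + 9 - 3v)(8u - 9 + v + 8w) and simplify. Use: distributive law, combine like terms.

(5w - 4u + 9 - 3v)(8u - 9 + v + 8w)
= 40uw - 45w + 5vw + 40w² - 32u² + 36u - 4uv - 32uw + 72u - 81 + 9v + 72w - 24uv + 27v - 3v² - 24vw    [distributive law]
= 8uw + 27w - 19vw + 40w² - 32u² + 108u - 28uv - 81 + 36v - 3v²    [combine like terms]

8uw + 27w - 19vw + 40w² - 32u² + 108u - 28uv - 81 + 36v - 3v²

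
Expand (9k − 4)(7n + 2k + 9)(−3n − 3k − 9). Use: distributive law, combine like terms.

(9k − 4)(7n + 2k + 9)(−3n − 3k − 9)
= (63kn + 18k^2 + 81k − 28n − 8k − 36)(−3n − 3k − 9)    [distributive law]
= (63kn + 18k^2 + 73k − 28n − 36)(−3n − 3k − 9)    [combine like terms]
= −189kn^2 − 189k^2n − 567kn − 54k^2n − 54k^3 − 162k^2 − 219kn − 219k^2 − 657k + 84n^2 + 84kn + 252n + 108n + 108k + 324    [distributive law]
= −189kn^2 − 243k^2n − 702kn − 54k^3 − 381k^2 − 549k + 84n^2 + 360n + 324    [combine like terms]

−189kn^2 − 243k^2n − 702kn − 54k^3 − 381k^2 − 549k + 84n^2 + 360n + 324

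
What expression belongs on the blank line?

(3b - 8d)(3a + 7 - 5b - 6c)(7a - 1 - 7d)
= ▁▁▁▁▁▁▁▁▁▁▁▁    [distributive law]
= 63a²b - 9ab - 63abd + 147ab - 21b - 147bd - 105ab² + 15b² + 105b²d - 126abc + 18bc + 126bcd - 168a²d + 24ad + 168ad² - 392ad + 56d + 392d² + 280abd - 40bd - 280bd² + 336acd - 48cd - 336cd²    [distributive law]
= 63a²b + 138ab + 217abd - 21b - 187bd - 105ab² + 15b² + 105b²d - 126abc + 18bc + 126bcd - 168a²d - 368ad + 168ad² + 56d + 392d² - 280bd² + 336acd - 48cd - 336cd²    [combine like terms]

By distributive law:

(9ab + 21b - 15b² - 18bc - 24ad - 56d + 40bd + 48cd)(7a - 1 - 7d)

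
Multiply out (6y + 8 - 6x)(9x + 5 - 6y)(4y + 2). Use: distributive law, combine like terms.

(6y + 8 - 6x)(9x + 5 - 6y)(4y + 2)
= (54xy + 30y - 36y² + 72x + 40 - 48y - 54x² - 30x + 36xy)(4y + 2)    [distributive law]
= (90xy - 18y - 36y² + 42x + 40 - 54x²)(4y + 2)    [combine like terms]
= 360xy² + 180xy - 72y² - 36y - 144y³ - 72y² + 168xy + 84x + 160y + 80 - 216x²y - 108x²    [distributive law]
= 360xy² + 348xy - 144y² + 124y - 144y³ + 84x + 80 - 216x²y - 108x²    [combine like terms]

360xy² + 348xy - 144y² + 124y - 144y³ + 84x + 80 - 216x²y - 108x²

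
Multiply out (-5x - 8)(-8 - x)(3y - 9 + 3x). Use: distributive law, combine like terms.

(-5x - 8)(-8 - x)(3y - 9 + 3x)
= (40x + 5x² + 64 + 8x)(3y - 9 + 3x)    [distributive law]
= (48x + 5x² + 64)(3y - 9 + 3x)    [combine like terms]
= 144xy - 432x + 144x² + 15x²y - 45x² + 15x³ + 192y - 576 + 192x    [distributive law]
= 144xy - 240x + 99x² + 15x²y + 15x³ + 192y - 576    [combine like terms]

144xy - 240x + 99x² + 15x²y + 15x³ + 192y - 576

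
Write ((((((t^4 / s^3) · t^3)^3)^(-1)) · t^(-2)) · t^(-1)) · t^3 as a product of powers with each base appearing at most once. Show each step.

((((((t^4 / s^3) · t^3)^3)^(-1)) · t^(-2)) · t^(-1)) · t^3
= (((((t^4 / s^3) · t^3)^(-3)) · t^(-2)) · t^(-1)) · t^3    [power of a power]
= (((((t^4 / s^3)^(-3)) · ((t^3)^(-3))) · t^(-2)) · t^(-1)) · t^3    [power of a product]
= ((((((t^4)^(-3)) / ((s^3)^(-3))) · ((t^3)^(-3))) · t^(-2)) · t^(-1)) · t^3    [power of a quotient]
= ((((t^(-12) / ((s^3)^(-3))) · ((t^3)^(-3))) · t^(-2)) · t^(-1)) · t^3    [power of a power]
= ((((t^(-12) / s^(-9)) · ((t^3)^(-3))) · t^(-2)) · t^(-1)) · t^3    [power of a power]
= ((((t^(-12) / s^(-9)) · t^(-9)) · t^(-2)) · t^(-1)) · t^3    [power of a power]
= s^9·t^(-21)    [quotient of powers; product of powers]

s^9·t^(-21)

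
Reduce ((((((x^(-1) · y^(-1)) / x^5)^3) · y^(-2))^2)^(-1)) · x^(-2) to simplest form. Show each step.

((((((x^(-1) · y^(-1)) / x^5)^3) · y^(-2))^2)^(-1)) · x^(-2)
= (((((x^(-1) · y^(-1)) / x^5)^3) · y^(-2))^(-2)) · x^(-2)    [power of a power]
= (((((x^(-1) · y^(-1)) / x^5)^3)^(-2)) · ((y^(-2))^(-2))) · x^(-2)    [power of a product]
= ((((x^(-1) · y^(-1)) / x^5)^(-6)) · ((y^(-2))^(-2))) · x^(-2)    [power of a power]
= ((((x^(-1) · y^(-1))^(-6)) / ((x^5)^(-6))) · ((y^(-2))^(-2))) · x^(-2)    [power of a quotient]
= (((((x^(-1))^(-6)) · ((y^(-1))^(-6))) / ((x^5)^(-6))) · ((y^(-2))^(-2))) · x^(-2)    [power of a product]
= (((x^6 · ((y^(-1))^(-6))) / ((x^5)^(-6))) · ((y^(-2))^(-2))) · x^(-2)    [power of a power]
= (((x^6 · y^6) / ((x^5)^(-6))) · ((y^(-2))^(-2))) · x^(-2)    [power of a power]
= (((x^6 · y^6) / x^(-30)) · ((y^(-2))^(-2))) · x^(-2)    [power of a power]
= (((x^6 · y^6) / x^(-30)) · y^4) · x^(-2)    [power of a power]
= x^34y^10    [quotient of powers; product of powers]

x^34y^10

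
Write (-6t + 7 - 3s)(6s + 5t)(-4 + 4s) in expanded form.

(-6t + 7 - 3s)(6s + 5t)(-4 + 4s)
= (-36st - 30t^2 + 42s + 35t - 18s^2 - 15st)(-4 + 4s)    [distributive law]
= (-51st - 30t^2 + 42s + 35t - 18s^2)(-4 + 4s)    [combine like terms]
= 204st - 204s^2t + 120t^2 - 120st^2 - 168s + 168s^2 - 140t + 140st + 72s^2 - 72s^3    [distributive law]
= 344st - 204s^2t + 120t^2 - 120st^2 - 168s + 240s^2 - 140t - 72s^3    [combine like terms]

344st - 204s^2t + 120t^2 - 120st^2 - 168s + 240s^2 - 140t - 72s^3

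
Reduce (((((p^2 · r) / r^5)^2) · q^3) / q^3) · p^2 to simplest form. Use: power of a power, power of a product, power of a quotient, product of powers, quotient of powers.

p^6r^(-8)

(((((p^2 · r) / r^5)^2) · q^3) / q^3) · p^2
= (((((p^2 · r)^2) / ((r^5)^2)) · q^3) / q^3) · p^2    [power of a quotient]
= ((((((p^2)^2) · (r^2)) / ((r^5)^2)) · q^3) / q^3) · p^2    [power of a product]
= ((((p^4 · (r^2)) / ((r^5)^2)) · q^3) / q^3) · p^2    [power of a power]
= ((((p^4 · r^2) / r^10) · q^3) / q^3) · p^2    [power of a power]
= p^6r^(-8)    [quotient of powers; product of powers]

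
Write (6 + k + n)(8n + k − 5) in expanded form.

(6 + k + n)(8n + k − 5)
= 48n + 6k − 30 + 8kn + k^2 − 5k + 8n^2 + kn − 5n    [distributive law]
= 43n + k − 30 + 9kn + k^2 + 8n^2    [combine like terms]

43n + k − 30 + 9kn + k^2 + 8n^2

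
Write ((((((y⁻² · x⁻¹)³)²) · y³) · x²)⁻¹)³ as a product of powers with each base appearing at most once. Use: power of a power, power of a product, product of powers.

((((((y⁻² · x⁻¹)³)²) · y³) · x²)⁻¹)³
= (((((y⁻² · x⁻¹)³)²) · y³) · x²)⁻³    [power of a power]
= (((((y⁻² · x⁻¹)³)²) · y³)⁻³) · ((x²)⁻³)    [power of a product]
= (((((y⁻² · x⁻¹)³)²)⁻³) · ((y³)⁻³)) · ((x²)⁻³)    [power of a product]
= ((((y⁻² · x⁻¹)³)⁻⁶) · ((y³)⁻³)) · ((x²)⁻³)    [power of a power]
= (((y⁻² · x⁻¹)⁻¹⁸) · ((y³)⁻³)) · ((x²)⁻³)    [power of a power]
= ((((y⁻²)⁻¹⁸) · ((x⁻¹)⁻¹⁸)) · ((y³)⁻³)) · ((x²)⁻³)    [power of a product]
= ((y³⁶ · ((x⁻¹)⁻¹⁸)) · ((y³)⁻³)) · ((x²)⁻³)    [power of a power]
= ((y³⁶ · x¹⁸) · ((y³)⁻³)) · ((x²)⁻³)    [power of a power]
= ((y³⁶ · x¹⁸) · y⁻⁹) · ((x²)⁻³)    [power of a power]
= ((y³⁶ · x¹⁸) · y⁻⁹) · x⁻⁶    [power of a power]
= x¹²y²⁷    [product of powers]

x¹²y²⁷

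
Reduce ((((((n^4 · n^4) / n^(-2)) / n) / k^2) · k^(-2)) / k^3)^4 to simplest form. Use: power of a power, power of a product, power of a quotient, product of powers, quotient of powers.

k^(-28)n^36

((((((n^4 · n^4) / n^(-2)) / n) / k^2) · k^(-2)) / k^3)^4
= ((((((n^4 · n^4) / n^(-2)) / n) / k^2) · k^(-2))^4) / ((k^3)^4)    [power of a quotient]
= ((((((n^4 · n^4) / n^(-2)) / n) / k^2)^4) · ((k^(-2))^4)) / ((k^3)^4)    [power of a product]
= ((((((n^4 · n^4) / n^(-2)) / n)^4) / ((k^2)^4)) · ((k^(-2))^4)) / ((k^3)^4)    [power of a quotient]
= ((((((n^4 · n^4) / n^(-2))^4) / (n^4)) / ((k^2)^4)) · ((k^(-2))^4)) / ((k^3)^4)    [power of a quotient]
= ((((((n^4 · n^4)^4) / ((n^(-2))^4)) / (n^4)) / ((k^2)^4)) · ((k^(-2))^4)) / ((k^3)^4)    [power of a quotient]
= (((((((n^4)^4) · ((n^4)^4)) / ((n^(-2))^4)) / (n^4)) / ((k^2)^4)) · ((k^(-2))^4)) / ((k^3)^4)    [power of a product]
= (((((n^16 · ((n^4)^4)) / ((n^(-2))^4)) / (n^4)) / ((k^2)^4)) · ((k^(-2))^4)) / ((k^3)^4)    [power of a power]
= (((((n^16 · n^16) / ((n^(-2))^4)) / (n^4)) / ((k^2)^4)) · ((k^(-2))^4)) / ((k^3)^4)    [power of a power]
= ((((n^32 / ((n^(-2))^4)) / (n^4)) / ((k^2)^4)) · ((k^(-2))^4)) / ((k^3)^4)    [product of powers]
= ((((n^32 / n^(-8)) / (n^4)) / ((k^2)^4)) · ((k^(-2))^4)) / ((k^3)^4)    [power of a power]
= (((n^40 / (n^4)) / ((k^2)^4)) · ((k^(-2))^4)) / ((k^3)^4)    [quotient of powers]
= ((n^36 / ((k^2)^4)) · ((k^(-2))^4)) / ((k^3)^4)    [quotient of powers]
= ((n^36 / k^8) · ((k^(-2))^4)) / ((k^3)^4)    [power of a power]
= ((n^36 / k^8) · k^(-8)) / ((k^3)^4)    [power of a power]
= ((n^36 / k^8) · k^(-8)) / k^12    [power of a power]
= k^(-28)n^36    [quotient of powers; product of powers]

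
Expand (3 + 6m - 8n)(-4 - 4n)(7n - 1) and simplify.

(3 + 6m - 8n)(-4 - 4n)(7n - 1)
= (-12 - 12n - 24m - 24mn + 32n + 32n²)(7n - 1)    [distributive law]
= (-12 + 20n - 24m - 24mn + 32n²)(7n - 1)    [combine like terms]
= -84n + 12 + 140n² - 20n - 168mn + 24m - 168mn² + 24mn + 224n³ - 32n²    [distributive law]
= -104n + 12 + 108n² - 144mn + 24m - 168mn² + 224n³    [combine like terms]

-104n + 12 + 108n² - 144mn + 24m - 168mn² + 224n³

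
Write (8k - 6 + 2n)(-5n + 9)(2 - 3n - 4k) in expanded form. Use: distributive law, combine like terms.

-488kn + 160kn^2 + 160k^2n + 360k - 288k^2 + 258n - 164n^2 - 108 + 30n^3

(8k - 6 + 2n)(-5n + 9)(2 - 3n - 4k)
= (-40kn + 72k + 30n - 54 - 10n^2 + 18n)(2 - 3n - 4k)    [distributive law]
= (-40kn + 72k + 48n - 54 - 10n^2)(2 - 3n - 4k)    [combine like terms]
= -80kn + 120kn^2 + 160k^2n + 144k - 216kn - 288k^2 + 96n - 144n^2 - 192kn - 108 + 162n + 216k - 20n^2 + 30n^3 + 40kn^2    [distributive law]
= -488kn + 160kn^2 + 160k^2n + 360k - 288k^2 + 258n - 164n^2 - 108 + 30n^3    [combine like terms]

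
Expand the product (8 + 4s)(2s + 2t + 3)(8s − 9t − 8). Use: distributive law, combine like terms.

(8 + 4s)(2s + 2t + 3)(8s − 9t − 8)
= (16s + 16t + 24 + 8s² + 8st + 12s)(8s − 9t − 8)    [distributive law]
= (28s + 16t + 24 + 8s² + 8st)(8s − 9t − 8)    [combine like terms]
= 224s² − 252st − 224s + 128st − 144t² − 128t + 192s − 216t − 192 + 64s³ − 72s²t − 64s² + 64s²t − 72st² − 64st    [distributive law]
= 160s² − 188st − 32s − 144t² − 344t − 192 + 64s³ − 8s²t − 72st²    [combine like terms]

160s² − 188st − 32s − 144t² − 344t − 192 + 64s³ − 8s²t − 72st²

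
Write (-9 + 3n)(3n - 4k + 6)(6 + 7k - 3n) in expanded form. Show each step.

108n - 243kn + 81n^2 - 162k + 252k^2 - 324 + 99kn^2 - 27n^3 - 84k^2n

(-9 + 3n)(3n - 4k + 6)(6 + 7k - 3n)
= (-27n + 36k - 54 + 9n^2 - 12kn + 18n)(6 + 7k - 3n)    [distributive law]
= (-9n + 36k - 54 + 9n^2 - 12kn)(6 + 7k - 3n)    [combine like terms]
= -54n - 63kn + 27n^2 + 216k + 252k^2 - 108kn - 324 - 378k + 162n + 54n^2 + 63kn^2 - 27n^3 - 72kn - 84k^2n + 36kn^2    [distributive law]
= 108n - 243kn + 81n^2 - 162k + 252k^2 - 324 + 99kn^2 - 27n^3 - 84k^2n    [combine like terms]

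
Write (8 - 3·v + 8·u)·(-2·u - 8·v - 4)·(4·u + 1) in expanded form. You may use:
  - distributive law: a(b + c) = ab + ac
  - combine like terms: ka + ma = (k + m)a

(8 - 3·v + 8·u)·(-2·u - 8·v - 4)·(4·u + 1)
= (-16·u - 64·v - 32 + 6·u·v + 24·v² + 12·v - 16·u² - 64·u·v - 32·u)·(4·u + 1)    [distributive law]
= (-48·u - 52·v - 32 - 58·u·v + 24·v² - 16·u²)·(4·u + 1)    [combine like terms]
= -192·u² - 48·u - 208·u·v - 52·v - 128·u - 32 - 232·u²·v - 58·u·v + 96·u·v² + 24·v² - 64·u³ - 16·u²    [distributive law]
= -208·u² - 176·u - 266·u·v - 52·v - 32 - 232·u²·v + 96·u·v² + 24·v² - 64·u³    [combine like terms]

-208·u² - 176·u - 266·u·v - 52·v - 32 - 232·u²·v + 96·u·v² + 24·v² - 64·u³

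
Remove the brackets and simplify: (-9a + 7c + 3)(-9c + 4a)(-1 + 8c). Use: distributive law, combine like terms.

(-9a + 7c + 3)(-9c + 4a)(-1 + 8c)
= (81ac - 36a^2 - 63c^2 + 28ac - 27c + 12a)(-1 + 8c)    [distributive law]
= (109ac - 36a^2 - 63c^2 - 27c + 12a)(-1 + 8c)    [combine like terms]
= -109ac + 872ac^2 + 36a^2 - 288a^2c + 63c^2 - 504c^3 + 27c - 216c^2 - 12a + 96ac    [distributive law]
= -13ac + 872ac^2 + 36a^2 - 288a^2c - 153c^2 - 504c^3 + 27c - 12a    [combine like terms]

-13ac + 872ac^2 + 36a^2 - 288a^2c - 153c^2 - 504c^3 + 27c - 12a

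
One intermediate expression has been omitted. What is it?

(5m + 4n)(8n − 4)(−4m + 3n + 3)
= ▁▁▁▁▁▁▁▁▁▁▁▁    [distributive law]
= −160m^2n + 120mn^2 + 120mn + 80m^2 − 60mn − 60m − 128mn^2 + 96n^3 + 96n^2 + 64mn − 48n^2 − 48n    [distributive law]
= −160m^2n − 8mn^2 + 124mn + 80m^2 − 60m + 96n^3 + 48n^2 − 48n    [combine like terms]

Applying distributive law to the line above:

(40mn − 20m + 32n^2 − 16n)(−4m + 3n + 3)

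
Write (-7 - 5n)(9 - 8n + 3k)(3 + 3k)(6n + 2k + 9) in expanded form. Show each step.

(-7 - 5n)(9 - 8n + 3k)(3 + 3k)(6n + 2k + 9)
= (-63 + 56n - 21k - 45n + 40n² - 15kn)(3 + 3k)(6n + 2k + 9)    [distributive law]
= (-63 + 11n - 21k + 40n² - 15kn)(3 + 3k)(6n + 2k + 9)    [combine like terms]
= (-189 - 189k + 33n + 33kn - 63k - 63k² + 120n² + 120kn² - 45kn - 45k²n)(6n + 2k + 9)    [distributive law]
= (-189 - 252k + 33n - 12kn - 63k² + 120n² + 120kn² - 45k²n)(6n + 2k + 9)    [combine like terms]
= -1134n - 378k - 1701 - 1512kn - 504k² - 2268k + 198n² + 66kn + 297n - 72kn² - 24k²n - 108kn - 378k²n - 126k³ - 567k² + 720n³ + 240kn² + 1080n² + 720kn³ + 240k²n² + 1080kn² - 270k²n² - 90k³n - 405k²n    [distributive law]
= -837n - 2646k - 1701 - 1554kn - 1071k² + 1278n² + 1248kn² - 807k²n - 126k³ + 720n³ + 720kn³ - 30k²n² - 90k³n    [combine like terms]

-837n - 2646k - 1701 - 1554kn - 1071k² + 1278n² + 1248kn² - 807k²n - 126k³ + 720n³ + 720kn³ - 30k²n² - 90k³n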